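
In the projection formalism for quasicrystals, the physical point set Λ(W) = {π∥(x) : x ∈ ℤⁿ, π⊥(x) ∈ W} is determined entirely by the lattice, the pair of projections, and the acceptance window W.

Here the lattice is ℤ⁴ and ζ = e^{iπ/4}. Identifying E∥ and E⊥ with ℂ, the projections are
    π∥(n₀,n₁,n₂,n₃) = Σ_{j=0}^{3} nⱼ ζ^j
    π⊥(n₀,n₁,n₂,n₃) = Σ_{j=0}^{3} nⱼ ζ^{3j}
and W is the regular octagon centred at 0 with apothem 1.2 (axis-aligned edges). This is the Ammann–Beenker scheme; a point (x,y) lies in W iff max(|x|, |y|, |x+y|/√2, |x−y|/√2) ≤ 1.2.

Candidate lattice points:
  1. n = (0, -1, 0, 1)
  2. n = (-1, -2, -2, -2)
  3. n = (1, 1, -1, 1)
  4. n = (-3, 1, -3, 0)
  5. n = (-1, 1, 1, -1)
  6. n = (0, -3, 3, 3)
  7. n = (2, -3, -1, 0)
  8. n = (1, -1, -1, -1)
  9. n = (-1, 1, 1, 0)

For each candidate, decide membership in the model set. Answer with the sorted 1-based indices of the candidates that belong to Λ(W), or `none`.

π⊥(n) = n₀ + n₁ζ³ + n₂ζ⁶ + n₃ζ⁹ where ζ = e^{iπ/4}.
candidate 1: n = (0, -1, 0, 1) → π⊥ ≈ (+1.41421, +0.00000); max(|x|,|y|,|x±y|/√2) = 1.41421 > 1.2 ⇒ ∉ W
candidate 2: n = (-1, -2, -2, -2) → π⊥ ≈ (-1.00000, -0.82843); max(|x|,|y|,|x±y|/√2) = 1.29289 > 1.2 ⇒ ∉ W
candidate 3: n = (1, 1, -1, 1) → π⊥ ≈ (+1.00000, +2.41421); max(|x|,|y|,|x±y|/√2) = 2.41421 > 1.2 ⇒ ∉ W
candidate 4: n = (-3, 1, -3, 0) → π⊥ ≈ (-3.70711, +3.70711); max(|x|,|y|,|x±y|/√2) = 5.24264 > 1.2 ⇒ ∉ W
candidate 5: n = (-1, 1, 1, -1) → π⊥ ≈ (-2.41421, -1.00000); max(|x|,|y|,|x±y|/√2) = 2.41421 > 1.2 ⇒ ∉ W
candidate 6: n = (0, -3, 3, 3) → π⊥ ≈ (+4.24264, -3.00000); max(|x|,|y|,|x±y|/√2) = 5.12132 > 1.2 ⇒ ∉ W
candidate 7: n = (2, -3, -1, 0) → π⊥ ≈ (+4.12132, -1.12132); max(|x|,|y|,|x±y|/√2) = 4.12132 > 1.2 ⇒ ∉ W
candidate 8: n = (1, -1, -1, -1) → π⊥ ≈ (+1.00000, -0.41421); max(|x|,|y|,|x±y|/√2) = 1.00000 ≤ 1.2 ⇒ ∈ W
candidate 9: n = (-1, 1, 1, 0) → π⊥ ≈ (-1.70711, -0.29289); max(|x|,|y|,|x±y|/√2) = 1.70711 > 1.2 ⇒ ∉ W

8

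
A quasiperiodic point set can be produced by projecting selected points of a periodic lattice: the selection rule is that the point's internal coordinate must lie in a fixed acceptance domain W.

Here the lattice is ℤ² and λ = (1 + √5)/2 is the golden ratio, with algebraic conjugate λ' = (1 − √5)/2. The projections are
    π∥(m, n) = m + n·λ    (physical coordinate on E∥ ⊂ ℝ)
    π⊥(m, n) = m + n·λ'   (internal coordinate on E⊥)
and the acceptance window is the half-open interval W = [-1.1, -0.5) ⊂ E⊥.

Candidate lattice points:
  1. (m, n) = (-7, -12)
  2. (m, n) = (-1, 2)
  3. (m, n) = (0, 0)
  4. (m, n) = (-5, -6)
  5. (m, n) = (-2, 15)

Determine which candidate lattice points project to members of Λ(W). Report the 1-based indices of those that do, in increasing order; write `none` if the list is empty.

none

λ' = (1−√5)/2 ≈ -0.618034.
#1 (-7,-12): internal coord -7 + (-12)·λ' = +0.416408; +0.416408 ∉ [-1.1, -0.5) → out
#2 (-1,2): internal coord -1 + (2)·λ' = -2.236068; -2.236068 ∉ [-1.1, -0.5) → out
#3 (0,0): internal coord 0 + (0)·λ' = +0.000000; +0.000000 ∉ [-1.1, -0.5) → out
#4 (-5,-6): internal coord -5 + (-6)·λ' = -1.291796; -1.291796 ∉ [-1.1, -0.5) → out
#5 (-2,15): internal coord -2 + (15)·λ' = -11.270510; -11.270510 ∉ [-1.1, -0.5) → out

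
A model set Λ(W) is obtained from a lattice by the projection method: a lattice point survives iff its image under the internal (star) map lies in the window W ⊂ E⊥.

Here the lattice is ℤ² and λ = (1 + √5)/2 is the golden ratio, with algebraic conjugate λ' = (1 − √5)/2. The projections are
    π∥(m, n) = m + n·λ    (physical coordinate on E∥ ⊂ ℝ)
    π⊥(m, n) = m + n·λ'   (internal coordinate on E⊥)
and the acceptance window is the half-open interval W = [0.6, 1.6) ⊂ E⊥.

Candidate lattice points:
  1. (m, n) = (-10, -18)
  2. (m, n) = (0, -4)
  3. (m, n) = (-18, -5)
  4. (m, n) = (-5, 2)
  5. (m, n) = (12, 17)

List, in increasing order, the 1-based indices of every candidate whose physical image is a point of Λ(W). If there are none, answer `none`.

λ' = (1−√5)/2 ≈ -0.61803.
candidate 1: (m,n)=(-10,-18) → π∥ = -10-18·λ ≈ -39.12461, π⊥ = -10-18·λ' ≈ 1.12461 ∈ [0.6, 1.6) ⇒ IN Λ
candidate 2: (m,n)=(0,-4) → π∥ = 0-4·λ ≈ -6.47214, π⊥ = 0-4·λ' ≈ 2.47214 ∉ [0.6, 1.6) ⇒ out
candidate 3: (m,n)=(-18,-5) → π∥ = -18-5·λ ≈ -26.09017, π⊥ = -18-5·λ' ≈ -14.90983 ∉ [0.6, 1.6) ⇒ out
candidate 4: (m,n)=(-5,2) → π∥ = -5+2·λ ≈ -1.76393, π⊥ = -5+2·λ' ≈ -6.23607 ∉ [0.6, 1.6) ⇒ out
candidate 5: (m,n)=(12,17) → π∥ = 12+17·λ ≈ 39.50658, π⊥ = 12+17·λ' ≈ 1.49342 ∈ [0.6, 1.6) ⇒ IN Λ

1, 5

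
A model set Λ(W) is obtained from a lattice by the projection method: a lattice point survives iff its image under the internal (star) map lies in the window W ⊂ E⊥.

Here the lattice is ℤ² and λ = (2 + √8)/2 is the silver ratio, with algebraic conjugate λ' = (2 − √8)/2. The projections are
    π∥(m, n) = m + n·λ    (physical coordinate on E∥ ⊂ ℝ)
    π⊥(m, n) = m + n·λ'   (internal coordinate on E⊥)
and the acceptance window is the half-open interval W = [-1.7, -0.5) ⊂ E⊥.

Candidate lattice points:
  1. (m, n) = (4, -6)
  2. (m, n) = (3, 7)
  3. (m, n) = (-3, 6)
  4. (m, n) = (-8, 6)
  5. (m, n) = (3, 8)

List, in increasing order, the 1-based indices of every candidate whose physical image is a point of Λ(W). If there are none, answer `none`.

Compute λ' = (2−√8)/2 = -0.41421, so π⊥(m,n) = m -0.41421·n.
[1] lift (4,-6): star map gives 6.48528; window check -1.7 ≤ 6.48528 < -0.5 is false → out
[2] lift (3,7): star map gives 0.10051; window check -1.7 ≤ 0.10051 < -0.5 is false → out
[3] lift (-3,6): star map gives -5.48528; window check -1.7 ≤ -5.48528 < -0.5 is false → out
[4] lift (-8,6): star map gives -10.48528; window check -1.7 ≤ -10.48528 < -0.5 is false → out
[5] lift (3,8): star map gives -0.31371; window check -1.7 ≤ -0.31371 < -0.5 is false → out

none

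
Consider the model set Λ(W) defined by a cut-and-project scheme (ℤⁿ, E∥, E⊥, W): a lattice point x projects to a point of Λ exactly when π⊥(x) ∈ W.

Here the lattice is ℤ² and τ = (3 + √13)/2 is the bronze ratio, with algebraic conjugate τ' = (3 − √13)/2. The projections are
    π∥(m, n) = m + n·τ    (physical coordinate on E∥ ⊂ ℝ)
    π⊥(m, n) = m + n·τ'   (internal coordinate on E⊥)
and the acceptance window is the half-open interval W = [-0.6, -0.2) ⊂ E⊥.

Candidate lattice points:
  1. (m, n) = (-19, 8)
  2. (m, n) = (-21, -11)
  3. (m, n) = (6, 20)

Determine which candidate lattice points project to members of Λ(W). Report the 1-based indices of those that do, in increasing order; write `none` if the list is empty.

none

Numerically τ ≈ 3.302776 and τ' = −1/τ ≈ -0.302776.
#1 (-19,8): internal coord -19 + (8)·τ' = -21.422205; -21.422205 ∉ [-0.6, -0.2) → out
#2 (-21,-11): internal coord -21 + (-11)·τ' = -17.669468; -17.669468 ∉ [-0.6, -0.2) → out
#3 (6,20): internal coord 6 + (20)·τ' = -0.055513; -0.055513 ∉ [-0.6, -0.2) → out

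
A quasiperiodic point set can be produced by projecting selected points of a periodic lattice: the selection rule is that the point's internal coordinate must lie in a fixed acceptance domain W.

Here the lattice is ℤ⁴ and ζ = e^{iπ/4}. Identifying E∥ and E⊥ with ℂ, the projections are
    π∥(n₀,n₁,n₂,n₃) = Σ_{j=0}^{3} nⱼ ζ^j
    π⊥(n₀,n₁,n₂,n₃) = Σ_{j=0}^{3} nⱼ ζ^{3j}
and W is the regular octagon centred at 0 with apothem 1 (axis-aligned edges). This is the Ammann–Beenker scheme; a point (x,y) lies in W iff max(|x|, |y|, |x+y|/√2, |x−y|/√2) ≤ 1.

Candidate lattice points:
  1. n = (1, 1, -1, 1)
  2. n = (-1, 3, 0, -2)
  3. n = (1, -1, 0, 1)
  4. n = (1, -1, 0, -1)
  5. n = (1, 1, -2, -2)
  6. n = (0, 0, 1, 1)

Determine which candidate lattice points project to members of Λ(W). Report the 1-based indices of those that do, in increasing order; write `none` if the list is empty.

6

With ζ = e^{iπ/4} the internal vectors are ζ^0,ζ^3,ζ^6,ζ^9.
candidate 1: n = (1, 1, -1, 1) → π⊥ ≈ (+1.000000, +2.414214); max(|x|,|y|,|x±y|/√2) = 2.414214 > 1 ⇒ ∉ W
candidate 2: n = (-1, 3, 0, -2) → π⊥ ≈ (-4.535534, +0.707107); max(|x|,|y|,|x±y|/√2) = 4.535534 > 1 ⇒ ∉ W
candidate 3: n = (1, -1, 0, 1) → π⊥ ≈ (+2.414214, +0.000000); max(|x|,|y|,|x±y|/√2) = 2.414214 > 1 ⇒ ∉ W
candidate 4: n = (1, -1, 0, -1) → π⊥ ≈ (+1.000000, -1.414214); max(|x|,|y|,|x±y|/√2) = 1.707107 > 1 ⇒ ∉ W
candidate 5: n = (1, 1, -2, -2) → π⊥ ≈ (-1.121320, +1.292893); max(|x|,|y|,|x±y|/√2) = 1.707107 > 1 ⇒ ∉ W
candidate 6: n = (0, 0, 1, 1) → π⊥ ≈ (+0.707107, -0.292893); max(|x|,|y|,|x±y|/√2) = 0.707107 ≤ 1 ⇒ ∈ W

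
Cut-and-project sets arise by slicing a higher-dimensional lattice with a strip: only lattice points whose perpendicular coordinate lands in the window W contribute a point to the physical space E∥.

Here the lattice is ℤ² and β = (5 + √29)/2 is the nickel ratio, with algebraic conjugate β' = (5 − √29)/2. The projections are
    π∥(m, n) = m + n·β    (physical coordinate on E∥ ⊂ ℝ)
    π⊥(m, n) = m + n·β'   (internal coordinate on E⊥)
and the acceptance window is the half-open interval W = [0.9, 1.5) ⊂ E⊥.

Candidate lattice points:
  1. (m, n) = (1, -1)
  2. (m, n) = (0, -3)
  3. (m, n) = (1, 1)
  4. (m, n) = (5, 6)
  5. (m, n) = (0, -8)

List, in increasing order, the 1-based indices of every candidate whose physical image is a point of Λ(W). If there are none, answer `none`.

β' = (5−√29)/2 ≈ -0.1926.
#1 (1,-1): internal coord 1 + (-1)·β' = +1.1926; +1.1926 ∈ [0.9, 1.5) → IN Λ
#2 (0,-3): internal coord 0 + (-3)·β' = +0.5777; +0.5777 ∉ [0.9, 1.5) → out
#3 (1,1): internal coord 1 + (1)·β' = +0.8074; +0.8074 ∉ [0.9, 1.5) → out
#4 (5,6): internal coord 5 + (6)·β' = +3.8445; +3.8445 ∉ [0.9, 1.5) → out
#5 (0,-8): internal coord 0 + (-8)·β' = +1.5407; +1.5407 ∉ [0.9, 1.5) → out

1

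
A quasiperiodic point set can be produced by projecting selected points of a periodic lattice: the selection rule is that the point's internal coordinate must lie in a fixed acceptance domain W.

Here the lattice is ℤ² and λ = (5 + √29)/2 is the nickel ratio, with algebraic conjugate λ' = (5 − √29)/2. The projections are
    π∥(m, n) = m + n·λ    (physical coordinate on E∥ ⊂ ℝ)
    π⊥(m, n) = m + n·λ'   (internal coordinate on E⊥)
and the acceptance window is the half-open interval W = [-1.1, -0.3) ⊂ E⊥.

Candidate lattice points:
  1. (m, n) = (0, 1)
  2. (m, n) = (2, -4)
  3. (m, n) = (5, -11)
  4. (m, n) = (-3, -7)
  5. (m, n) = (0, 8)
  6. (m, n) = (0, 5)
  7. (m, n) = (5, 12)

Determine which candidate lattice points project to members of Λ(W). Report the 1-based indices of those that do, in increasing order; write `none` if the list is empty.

6

λ' = (5−√29)/2 ≈ -0.1926.
#1 (0,1): internal coord 0 + (1)·λ' = -0.1926; -0.1926 ∉ [-1.1, -0.3) → out
#2 (2,-4): internal coord 2 + (-4)·λ' = +2.7703; +2.7703 ∉ [-1.1, -0.3) → out
#3 (5,-11): internal coord 5 + (-11)·λ' = +7.1184; +7.1184 ∉ [-1.1, -0.3) → out
#4 (-3,-7): internal coord -3 + (-7)·λ' = -1.6519; -1.6519 ∉ [-1.1, -0.3) → out
#5 (0,8): internal coord 0 + (8)·λ' = -1.5407; -1.5407 ∉ [-1.1, -0.3) → out
#6 (0,5): internal coord 0 + (5)·λ' = -0.9629; -0.9629 ∈ [-1.1, -0.3) → IN Λ
#7 (5,12): internal coord 5 + (12)·λ' = +2.6890; +2.6890 ∉ [-1.1, -0.3) → out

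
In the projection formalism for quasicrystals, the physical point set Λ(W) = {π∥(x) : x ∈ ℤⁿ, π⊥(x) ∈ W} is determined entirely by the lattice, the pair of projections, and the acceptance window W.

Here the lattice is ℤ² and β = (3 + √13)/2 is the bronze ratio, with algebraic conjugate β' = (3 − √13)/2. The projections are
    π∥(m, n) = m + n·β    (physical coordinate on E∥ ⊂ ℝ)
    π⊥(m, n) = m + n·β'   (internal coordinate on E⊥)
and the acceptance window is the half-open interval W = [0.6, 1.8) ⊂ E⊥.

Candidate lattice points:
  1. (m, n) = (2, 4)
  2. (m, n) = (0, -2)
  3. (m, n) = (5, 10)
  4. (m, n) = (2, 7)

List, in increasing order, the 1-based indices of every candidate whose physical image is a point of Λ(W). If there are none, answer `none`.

1, 2

β' = (3−√13)/2 ≈ -0.3028.
candidate 1: (m,n)=(2,4) → π∥ = 2+4·β ≈ 15.2111, π⊥ = 2+4·β' ≈ 0.7889 ∈ [0.6, 1.8) ⇒ IN Λ
candidate 2: (m,n)=(0,-2) → π∥ = 0-2·β ≈ -6.6056, π⊥ = 0-2·β' ≈ 0.6056 ∈ [0.6, 1.8) ⇒ IN Λ
candidate 3: (m,n)=(5,10) → π∥ = 5+10·β ≈ 38.0278, π⊥ = 5+10·β' ≈ 1.9722 ∉ [0.6, 1.8) ⇒ out
candidate 4: (m,n)=(2,7) → π∥ = 2+7·β ≈ 25.1194, π⊥ = 2+7·β' ≈ -0.1194 ∉ [0.6, 1.8) ⇒ out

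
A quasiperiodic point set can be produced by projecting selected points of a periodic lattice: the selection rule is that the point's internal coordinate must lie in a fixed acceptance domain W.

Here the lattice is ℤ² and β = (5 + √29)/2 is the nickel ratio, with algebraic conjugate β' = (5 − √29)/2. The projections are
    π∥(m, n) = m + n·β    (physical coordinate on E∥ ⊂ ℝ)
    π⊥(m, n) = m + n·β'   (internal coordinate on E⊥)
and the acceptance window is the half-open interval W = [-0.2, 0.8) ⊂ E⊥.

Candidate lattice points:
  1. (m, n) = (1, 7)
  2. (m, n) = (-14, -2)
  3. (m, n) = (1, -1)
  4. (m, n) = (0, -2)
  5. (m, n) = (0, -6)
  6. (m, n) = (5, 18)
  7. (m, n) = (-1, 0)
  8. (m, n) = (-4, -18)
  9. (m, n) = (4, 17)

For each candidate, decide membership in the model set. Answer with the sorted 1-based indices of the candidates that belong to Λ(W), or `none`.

4, 9

Compute β' = (5−√29)/2 = -0.19258, so π⊥(m,n) = m -0.19258·n.
candidate 1: (m,n)=(1,7) → π∥ = 1+7·β ≈ 37.34808, π⊥ = 1+7·β' ≈ -0.34808 ∉ [-0.2, 0.8) ⇒ out
candidate 2: (m,n)=(-14,-2) → π∥ = -14-2·β ≈ -24.38516, π⊥ = -14-2·β' ≈ -13.61484 ∉ [-0.2, 0.8) ⇒ out
candidate 3: (m,n)=(1,-1) → π∥ = 1-1·β ≈ -4.19258, π⊥ = 1-1·β' ≈ 1.19258 ∉ [-0.2, 0.8) ⇒ out
candidate 4: (m,n)=(0,-2) → π∥ = 0-2·β ≈ -10.38516, π⊥ = 0-2·β' ≈ 0.38516 ∈ [-0.2, 0.8) ⇒ IN Λ
candidate 5: (m,n)=(0,-6) → π∥ = 0-6·β ≈ -31.15549, π⊥ = 0-6·β' ≈ 1.15549 ∉ [-0.2, 0.8) ⇒ out
candidate 6: (m,n)=(5,18) → π∥ = 5+18·β ≈ 98.46648, π⊥ = 5+18·β' ≈ 1.53352 ∉ [-0.2, 0.8) ⇒ out
candidate 7: (m,n)=(-1,0) → π∥ = -1+0·β ≈ -1.00000, π⊥ = -1+0·β' ≈ -1.00000 ∉ [-0.2, 0.8) ⇒ out
candidate 8: (m,n)=(-4,-18) → π∥ = -4-18·β ≈ -97.46648, π⊥ = -4-18·β' ≈ -0.53352 ∉ [-0.2, 0.8) ⇒ out
candidate 9: (m,n)=(4,17) → π∥ = 4+17·β ≈ 92.27390, π⊥ = 4+17·β' ≈ 0.72610 ∈ [-0.2, 0.8) ⇒ IN Λ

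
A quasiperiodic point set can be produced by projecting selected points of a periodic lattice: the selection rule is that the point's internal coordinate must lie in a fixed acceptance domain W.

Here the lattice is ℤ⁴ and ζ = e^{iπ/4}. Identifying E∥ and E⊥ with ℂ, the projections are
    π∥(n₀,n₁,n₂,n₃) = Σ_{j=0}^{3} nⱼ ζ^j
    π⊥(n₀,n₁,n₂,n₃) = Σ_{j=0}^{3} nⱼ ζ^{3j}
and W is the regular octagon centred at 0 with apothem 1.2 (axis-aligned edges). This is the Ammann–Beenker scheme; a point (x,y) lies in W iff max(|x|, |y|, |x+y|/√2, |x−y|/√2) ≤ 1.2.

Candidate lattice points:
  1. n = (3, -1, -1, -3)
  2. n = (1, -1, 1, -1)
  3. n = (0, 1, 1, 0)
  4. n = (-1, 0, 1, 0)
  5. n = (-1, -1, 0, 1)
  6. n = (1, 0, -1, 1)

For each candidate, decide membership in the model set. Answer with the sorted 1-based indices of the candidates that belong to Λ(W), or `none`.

With ζ = e^{iπ/4} the internal vectors are ζ^0,ζ^3,ζ^6,ζ^9.
#1 (3, -1, -1, -3): internal (1.58579, -1.82843); octagon support 2.41421 vs apothem 1.2 → ∉ W
#2 (1, -1, 1, -1): internal (1.00000, -2.41421); octagon support 2.41421 vs apothem 1.2 → ∉ W
#3 (0, 1, 1, 0): internal (-0.70711, -0.29289); octagon support 0.70711 vs apothem 1.2 → ∈ W
#4 (-1, 0, 1, 0): internal (-1.00000, -1.00000); octagon support 1.41421 vs apothem 1.2 → ∉ W
#5 (-1, -1, 0, 1): internal (0.41421, 0.00000); octagon support 0.41421 vs apothem 1.2 → ∈ W
#6 (1, 0, -1, 1): internal (1.70711, 1.70711); octagon support 2.41421 vs apothem 1.2 → ∉ W

3, 5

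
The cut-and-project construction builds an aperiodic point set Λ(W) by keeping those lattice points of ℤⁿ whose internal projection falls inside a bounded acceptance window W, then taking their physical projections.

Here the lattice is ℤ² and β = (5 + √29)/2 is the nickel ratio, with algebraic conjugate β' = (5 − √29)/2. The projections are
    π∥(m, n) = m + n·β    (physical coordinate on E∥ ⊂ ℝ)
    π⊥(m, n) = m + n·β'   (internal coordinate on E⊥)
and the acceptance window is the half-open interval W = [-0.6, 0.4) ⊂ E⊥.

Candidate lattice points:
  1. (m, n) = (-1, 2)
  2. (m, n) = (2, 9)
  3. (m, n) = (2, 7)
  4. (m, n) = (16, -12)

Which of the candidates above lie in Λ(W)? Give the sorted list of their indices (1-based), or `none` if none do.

Compute β' = (5−√29)/2 = -0.19258, so π⊥(m,n) = m -0.19258·n.
[1] lift (-1,2): star map gives -1.38516; window check -0.6 ≤ -1.38516 < 0.4 is false → out
[2] lift (2,9): star map gives 0.26676; window check -0.6 ≤ 0.26676 < 0.4 is true → IN Λ
[3] lift (2,7): star map gives 0.65192; window check -0.6 ≤ 0.65192 < 0.4 is false → out
[4] lift (16,-12): star map gives 18.31099; window check -0.6 ≤ 18.31099 < 0.4 is false → out

2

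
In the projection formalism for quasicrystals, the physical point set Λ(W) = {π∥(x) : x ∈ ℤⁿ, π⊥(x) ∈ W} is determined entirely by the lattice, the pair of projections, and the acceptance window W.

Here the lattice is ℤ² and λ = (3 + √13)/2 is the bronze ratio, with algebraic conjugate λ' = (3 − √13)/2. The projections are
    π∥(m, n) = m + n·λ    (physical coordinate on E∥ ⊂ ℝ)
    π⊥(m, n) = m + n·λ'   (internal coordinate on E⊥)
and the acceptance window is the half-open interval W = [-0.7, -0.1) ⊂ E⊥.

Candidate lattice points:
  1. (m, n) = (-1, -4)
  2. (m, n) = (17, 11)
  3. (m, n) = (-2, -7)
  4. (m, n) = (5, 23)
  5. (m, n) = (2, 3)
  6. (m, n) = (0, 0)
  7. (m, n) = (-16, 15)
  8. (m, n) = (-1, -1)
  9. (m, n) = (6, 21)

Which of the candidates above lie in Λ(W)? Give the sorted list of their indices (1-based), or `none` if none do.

8, 9

Numerically λ ≈ 3.30278 and λ' = −1/λ ≈ -0.30278.
candidate 1: (m,n)=(-1,-4) → π∥ = -1-4·λ ≈ -14.21110, π⊥ = -1-4·λ' ≈ 0.21110 ∉ [-0.7, -0.1) ⇒ out
candidate 2: (m,n)=(17,11) → π∥ = 17+11·λ ≈ 53.33053, π⊥ = 17+11·λ' ≈ 13.66947 ∉ [-0.7, -0.1) ⇒ out
candidate 3: (m,n)=(-2,-7) → π∥ = -2-7·λ ≈ -25.11943, π⊥ = -2-7·λ' ≈ 0.11943 ∉ [-0.7, -0.1) ⇒ out
candidate 4: (m,n)=(5,23) → π∥ = 5+23·λ ≈ 80.96384, π⊥ = 5+23·λ' ≈ -1.96384 ∉ [-0.7, -0.1) ⇒ out
candidate 5: (m,n)=(2,3) → π∥ = 2+3·λ ≈ 11.90833, π⊥ = 2+3·λ' ≈ 1.09167 ∉ [-0.7, -0.1) ⇒ out
candidate 6: (m,n)=(0,0) → π∥ = 0+0·λ ≈ 0.00000, π⊥ = 0+0·λ' ≈ 0.00000 ∉ [-0.7, -0.1) ⇒ out
candidate 7: (m,n)=(-16,15) → π∥ = -16+15·λ ≈ 33.54163, π⊥ = -16+15·λ' ≈ -20.54163 ∉ [-0.7, -0.1) ⇒ out
candidate 8: (m,n)=(-1,-1) → π∥ = -1-1·λ ≈ -4.30278, π⊥ = -1-1·λ' ≈ -0.69722 ∈ [-0.7, -0.1) ⇒ IN Λ
candidate 9: (m,n)=(6,21) → π∥ = 6+21·λ ≈ 75.35829, π⊥ = 6+21·λ' ≈ -0.35829 ∈ [-0.7, -0.1) ⇒ IN Λ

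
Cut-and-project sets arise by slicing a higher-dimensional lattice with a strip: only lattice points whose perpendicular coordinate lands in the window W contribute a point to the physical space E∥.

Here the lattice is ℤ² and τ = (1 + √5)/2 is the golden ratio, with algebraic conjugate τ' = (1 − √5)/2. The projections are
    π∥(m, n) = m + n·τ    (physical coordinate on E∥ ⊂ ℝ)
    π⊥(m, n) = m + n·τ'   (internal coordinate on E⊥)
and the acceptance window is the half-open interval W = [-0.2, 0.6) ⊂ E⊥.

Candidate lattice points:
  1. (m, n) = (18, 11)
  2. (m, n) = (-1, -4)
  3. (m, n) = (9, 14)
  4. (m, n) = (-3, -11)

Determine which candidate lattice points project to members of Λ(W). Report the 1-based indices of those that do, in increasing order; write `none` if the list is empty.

3

Numerically τ ≈ 1.618034 and τ' = −1/τ ≈ -0.618034.
candidate 1: (m,n)=(18,11) → π∥ = 18+11·τ ≈ 35.798374, π⊥ = 18+11·τ' ≈ 11.201626 ∉ [-0.2, 0.6) ⇒ out
candidate 2: (m,n)=(-1,-4) → π∥ = -1-4·τ ≈ -7.472136, π⊥ = -1-4·τ' ≈ 1.472136 ∉ [-0.2, 0.6) ⇒ out
candidate 3: (m,n)=(9,14) → π∥ = 9+14·τ ≈ 31.652476, π⊥ = 9+14·τ' ≈ 0.347524 ∈ [-0.2, 0.6) ⇒ IN Λ
candidate 4: (m,n)=(-3,-11) → π∥ = -3-11·τ ≈ -20.798374, π⊥ = -3-11·τ' ≈ 3.798374 ∉ [-0.2, 0.6) ⇒ out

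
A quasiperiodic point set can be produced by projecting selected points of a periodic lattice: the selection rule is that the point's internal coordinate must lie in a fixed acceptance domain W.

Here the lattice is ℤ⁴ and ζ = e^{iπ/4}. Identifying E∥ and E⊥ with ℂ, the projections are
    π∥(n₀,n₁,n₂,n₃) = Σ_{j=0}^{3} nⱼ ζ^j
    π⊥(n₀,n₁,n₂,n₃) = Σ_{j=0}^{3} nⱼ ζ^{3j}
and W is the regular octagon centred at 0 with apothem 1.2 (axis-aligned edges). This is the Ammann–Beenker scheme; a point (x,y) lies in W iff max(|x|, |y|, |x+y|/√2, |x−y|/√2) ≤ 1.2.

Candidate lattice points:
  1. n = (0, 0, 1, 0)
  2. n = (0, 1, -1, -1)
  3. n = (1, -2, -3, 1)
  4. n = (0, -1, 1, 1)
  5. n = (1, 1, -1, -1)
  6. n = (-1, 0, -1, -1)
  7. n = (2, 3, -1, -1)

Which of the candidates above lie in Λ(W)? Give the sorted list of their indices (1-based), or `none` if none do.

1, 5

Internal map: ζ^{3j} for j=0..3 gives (1,0), (−√2/2,√2/2), (0,−1), (√2/2,√2/2).
#1 (0, 0, 1, 0): internal (0.0000, -1.0000); octagon support 1.0000 vs apothem 1.2 → ∈ W
#2 (0, 1, -1, -1): internal (-1.4142, 1.0000); octagon support 1.7071 vs apothem 1.2 → ∉ W
#3 (1, -2, -3, 1): internal (3.1213, 2.2929); octagon support 3.8284 vs apothem 1.2 → ∉ W
#4 (0, -1, 1, 1): internal (1.4142, -1.0000); octagon support 1.7071 vs apothem 1.2 → ∉ W
#5 (1, 1, -1, -1): internal (-0.4142, 1.0000); octagon support 1.0000 vs apothem 1.2 → ∈ W
#6 (-1, 0, -1, -1): internal (-1.7071, 0.2929); octagon support 1.7071 vs apothem 1.2 → ∉ W
#7 (2, 3, -1, -1): internal (-0.8284, 2.4142); octagon support 2.4142 vs apothem 1.2 → ∉ W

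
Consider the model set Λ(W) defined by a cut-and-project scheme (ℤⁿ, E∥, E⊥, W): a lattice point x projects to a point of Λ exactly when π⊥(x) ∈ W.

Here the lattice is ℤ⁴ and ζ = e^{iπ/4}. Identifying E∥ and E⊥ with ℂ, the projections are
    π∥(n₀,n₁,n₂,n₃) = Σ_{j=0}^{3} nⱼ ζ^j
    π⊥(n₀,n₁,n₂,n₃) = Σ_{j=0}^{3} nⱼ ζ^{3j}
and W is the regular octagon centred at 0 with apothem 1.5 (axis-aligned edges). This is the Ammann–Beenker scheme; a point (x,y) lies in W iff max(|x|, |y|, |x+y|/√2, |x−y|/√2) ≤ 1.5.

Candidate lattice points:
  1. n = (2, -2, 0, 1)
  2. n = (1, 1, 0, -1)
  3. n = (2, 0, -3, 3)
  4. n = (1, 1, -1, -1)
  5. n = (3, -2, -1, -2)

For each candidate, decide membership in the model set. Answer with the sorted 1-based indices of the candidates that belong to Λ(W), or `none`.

Internal map: ζ^{3j} for j=0..3 gives (1,0), (−√2/2,√2/2), (0,−1), (√2/2,√2/2).
candidate 1: n = (2, -2, 0, 1) → π⊥ ≈ (+4.12132, -0.70711); max(|x|,|y|,|x±y|/√2) = 4.12132 > 1.5 ⇒ ∉ W
candidate 2: n = (1, 1, 0, -1) → π⊥ ≈ (-0.41421, +0.00000); max(|x|,|y|,|x±y|/√2) = 0.41421 ≤ 1.5 ⇒ ∈ W
candidate 3: n = (2, 0, -3, 3) → π⊥ ≈ (+4.12132, +5.12132); max(|x|,|y|,|x±y|/√2) = 6.53553 > 1.5 ⇒ ∉ W
candidate 4: n = (1, 1, -1, -1) → π⊥ ≈ (-0.41421, +1.00000); max(|x|,|y|,|x±y|/√2) = 1.00000 ≤ 1.5 ⇒ ∈ W
candidate 5: n = (3, -2, -1, -2) → π⊥ ≈ (+3.00000, -1.82843); max(|x|,|y|,|x±y|/√2) = 3.41421 > 1.5 ⇒ ∉ W

2, 4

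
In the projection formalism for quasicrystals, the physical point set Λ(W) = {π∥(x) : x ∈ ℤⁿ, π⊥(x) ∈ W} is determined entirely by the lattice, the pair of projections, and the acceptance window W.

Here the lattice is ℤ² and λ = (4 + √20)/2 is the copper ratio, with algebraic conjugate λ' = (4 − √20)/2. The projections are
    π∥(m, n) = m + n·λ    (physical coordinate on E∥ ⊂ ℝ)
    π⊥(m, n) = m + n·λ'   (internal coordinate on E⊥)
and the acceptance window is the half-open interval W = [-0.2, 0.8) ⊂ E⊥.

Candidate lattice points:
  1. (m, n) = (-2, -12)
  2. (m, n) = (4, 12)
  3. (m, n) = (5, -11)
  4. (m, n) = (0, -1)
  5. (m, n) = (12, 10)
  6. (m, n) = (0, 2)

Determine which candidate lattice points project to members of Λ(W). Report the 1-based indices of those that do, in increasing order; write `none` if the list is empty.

4

Numerically λ ≈ 4.2361 and λ' = −1/λ ≈ -0.2361.
candidate 1: (m,n)=(-2,-12) → π∥ = -2-12·λ ≈ -52.8328, π⊥ = -2-12·λ' ≈ 0.8328 ∉ [-0.2, 0.8) ⇒ out
candidate 2: (m,n)=(4,12) → π∥ = 4+12·λ ≈ 54.8328, π⊥ = 4+12·λ' ≈ 1.1672 ∉ [-0.2, 0.8) ⇒ out
candidate 3: (m,n)=(5,-11) → π∥ = 5-11·λ ≈ -41.5967, π⊥ = 5-11·λ' ≈ 7.5967 ∉ [-0.2, 0.8) ⇒ out
candidate 4: (m,n)=(0,-1) → π∥ = 0-1·λ ≈ -4.2361, π⊥ = 0-1·λ' ≈ 0.2361 ∈ [-0.2, 0.8) ⇒ IN Λ
candidate 5: (m,n)=(12,10) → π∥ = 12+10·λ ≈ 54.3607, π⊥ = 12+10·λ' ≈ 9.6393 ∉ [-0.2, 0.8) ⇒ out
candidate 6: (m,n)=(0,2) → π∥ = 0+2·λ ≈ 8.4721, π⊥ = 0+2·λ' ≈ -0.4721 ∉ [-0.2, 0.8) ⇒ out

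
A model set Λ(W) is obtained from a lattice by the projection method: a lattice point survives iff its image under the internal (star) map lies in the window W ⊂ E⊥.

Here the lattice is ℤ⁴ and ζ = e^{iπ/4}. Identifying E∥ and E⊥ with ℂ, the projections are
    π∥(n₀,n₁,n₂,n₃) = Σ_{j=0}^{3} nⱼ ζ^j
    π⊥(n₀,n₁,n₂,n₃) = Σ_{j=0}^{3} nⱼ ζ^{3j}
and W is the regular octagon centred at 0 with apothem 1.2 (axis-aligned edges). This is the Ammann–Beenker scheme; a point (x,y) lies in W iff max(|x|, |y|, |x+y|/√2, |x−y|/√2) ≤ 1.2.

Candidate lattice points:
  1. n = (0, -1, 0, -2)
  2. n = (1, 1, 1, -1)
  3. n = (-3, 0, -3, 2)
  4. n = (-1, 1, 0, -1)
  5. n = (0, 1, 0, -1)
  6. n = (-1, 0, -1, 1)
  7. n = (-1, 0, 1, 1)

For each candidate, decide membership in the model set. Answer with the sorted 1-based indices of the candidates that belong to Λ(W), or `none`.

2, 7

π⊥(n) = n₀ + n₁ζ³ + n₂ζ⁶ + n₃ζ⁹ where ζ = e^{iπ/4}.
#1 (0, -1, 0, -2): internal (-0.70711, -2.12132); octagon support 2.12132 vs apothem 1.2 → ∉ W
#2 (1, 1, 1, -1): internal (-0.41421, -1.00000); octagon support 1.00000 vs apothem 1.2 → ∈ W
#3 (-3, 0, -3, 2): internal (-1.58579, 4.41421); octagon support 4.41421 vs apothem 1.2 → ∉ W
#4 (-1, 1, 0, -1): internal (-2.41421, 0.00000); octagon support 2.41421 vs apothem 1.2 → ∉ W
#5 (0, 1, 0, -1): internal (-1.41421, 0.00000); octagon support 1.41421 vs apothem 1.2 → ∉ W
#6 (-1, 0, -1, 1): internal (-0.29289, 1.70711); octagon support 1.70711 vs apothem 1.2 → ∉ W
#7 (-1, 0, 1, 1): internal (-0.29289, -0.29289); octagon support 0.41421 vs apothem 1.2 → ∈ W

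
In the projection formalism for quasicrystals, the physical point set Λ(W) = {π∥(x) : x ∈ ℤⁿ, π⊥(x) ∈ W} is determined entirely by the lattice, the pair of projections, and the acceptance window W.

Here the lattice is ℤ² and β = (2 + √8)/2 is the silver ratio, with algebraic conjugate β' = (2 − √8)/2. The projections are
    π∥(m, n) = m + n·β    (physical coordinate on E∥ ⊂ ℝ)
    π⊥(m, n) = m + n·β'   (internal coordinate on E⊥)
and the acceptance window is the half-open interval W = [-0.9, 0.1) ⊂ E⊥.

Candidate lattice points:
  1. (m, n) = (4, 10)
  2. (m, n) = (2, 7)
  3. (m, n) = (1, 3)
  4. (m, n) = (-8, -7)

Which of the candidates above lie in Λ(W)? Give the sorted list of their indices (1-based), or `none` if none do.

β' = (2−√8)/2 ≈ -0.41421.
#1 (4,10): internal coord 4 + (10)·β' = -0.14214; -0.14214 ∈ [-0.9, 0.1) → IN Λ
#2 (2,7): internal coord 2 + (7)·β' = -0.89949; -0.89949 ∈ [-0.9, 0.1) → IN Λ
#3 (1,3): internal coord 1 + (3)·β' = -0.24264; -0.24264 ∈ [-0.9, 0.1) → IN Λ
#4 (-8,-7): internal coord -8 + (-7)·β' = -5.10051; -5.10051 ∉ [-0.9, 0.1) → out

1, 2, 3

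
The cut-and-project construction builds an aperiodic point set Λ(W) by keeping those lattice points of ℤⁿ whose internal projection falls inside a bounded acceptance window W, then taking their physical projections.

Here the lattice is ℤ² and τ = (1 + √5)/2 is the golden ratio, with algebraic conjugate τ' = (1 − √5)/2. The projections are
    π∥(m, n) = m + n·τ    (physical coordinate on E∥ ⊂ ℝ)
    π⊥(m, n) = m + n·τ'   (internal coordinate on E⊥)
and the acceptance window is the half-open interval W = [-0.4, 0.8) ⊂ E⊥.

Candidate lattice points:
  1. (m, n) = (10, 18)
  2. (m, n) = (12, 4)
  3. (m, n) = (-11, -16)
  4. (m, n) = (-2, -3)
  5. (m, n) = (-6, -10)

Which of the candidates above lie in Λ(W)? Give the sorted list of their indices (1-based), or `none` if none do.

4, 5

Numerically τ ≈ 1.61803 and τ' = −1/τ ≈ -0.61803.
#1 (10,18): internal coord 10 + (18)·τ' = -1.12461; -1.12461 ∉ [-0.4, 0.8) → out
#2 (12,4): internal coord 12 + (4)·τ' = +9.52786; +9.52786 ∉ [-0.4, 0.8) → out
#3 (-11,-16): internal coord -11 + (-16)·τ' = -1.11146; -1.11146 ∉ [-0.4, 0.8) → out
#4 (-2,-3): internal coord -2 + (-3)·τ' = -0.14590; -0.14590 ∈ [-0.4, 0.8) → IN Λ
#5 (-6,-10): internal coord -6 + (-10)·τ' = +0.18034; +0.18034 ∈ [-0.4, 0.8) → IN Λ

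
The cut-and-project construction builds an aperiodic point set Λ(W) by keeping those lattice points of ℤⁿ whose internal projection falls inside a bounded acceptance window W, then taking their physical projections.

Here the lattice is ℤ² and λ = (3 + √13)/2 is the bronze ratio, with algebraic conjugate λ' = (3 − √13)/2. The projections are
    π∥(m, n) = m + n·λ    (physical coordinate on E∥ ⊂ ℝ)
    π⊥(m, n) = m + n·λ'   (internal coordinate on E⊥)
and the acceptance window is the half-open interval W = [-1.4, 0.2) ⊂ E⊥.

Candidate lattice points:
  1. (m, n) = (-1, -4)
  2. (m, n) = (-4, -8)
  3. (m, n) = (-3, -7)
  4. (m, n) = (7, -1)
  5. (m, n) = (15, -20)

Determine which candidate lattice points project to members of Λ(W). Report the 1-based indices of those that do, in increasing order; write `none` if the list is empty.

3

Numerically λ ≈ 3.3028 and λ' = −1/λ ≈ -0.3028.
[1] lift (-1,-4): star map gives 0.2111; window check -1.4 ≤ 0.2111 < 0.2 is false → out
[2] lift (-4,-8): star map gives -1.5778; window check -1.4 ≤ -1.5778 < 0.2 is false → out
[3] lift (-3,-7): star map gives -0.8806; window check -1.4 ≤ -0.8806 < 0.2 is true → IN Λ
[4] lift (7,-1): star map gives 7.3028; window check -1.4 ≤ 7.3028 < 0.2 is false → out
[5] lift (15,-20): star map gives 21.0555; window check -1.4 ≤ 21.0555 < 0.2 is false → out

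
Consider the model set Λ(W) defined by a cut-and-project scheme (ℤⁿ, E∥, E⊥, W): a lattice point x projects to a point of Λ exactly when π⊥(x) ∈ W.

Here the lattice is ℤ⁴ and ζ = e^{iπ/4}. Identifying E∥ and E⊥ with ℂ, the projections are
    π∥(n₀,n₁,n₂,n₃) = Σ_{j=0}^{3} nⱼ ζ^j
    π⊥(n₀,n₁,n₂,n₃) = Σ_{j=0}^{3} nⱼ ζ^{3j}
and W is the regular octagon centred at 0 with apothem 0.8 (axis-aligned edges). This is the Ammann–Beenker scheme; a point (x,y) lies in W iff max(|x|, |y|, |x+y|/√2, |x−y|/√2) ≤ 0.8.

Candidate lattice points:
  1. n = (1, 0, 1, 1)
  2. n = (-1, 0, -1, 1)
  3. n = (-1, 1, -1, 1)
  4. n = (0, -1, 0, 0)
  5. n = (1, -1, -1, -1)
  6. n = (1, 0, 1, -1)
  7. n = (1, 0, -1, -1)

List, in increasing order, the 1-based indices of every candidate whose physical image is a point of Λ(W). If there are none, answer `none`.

π⊥(n) = n₀ + n₁ζ³ + n₂ζ⁶ + n₃ζ⁹ where ζ = e^{iπ/4}.
candidate 1: n = (1, 0, 1, 1) → π⊥ ≈ (+1.7071, -0.2929); max(|x|,|y|,|x±y|/√2) = 1.7071 > 0.8 ⇒ ∉ W
candidate 2: n = (-1, 0, -1, 1) → π⊥ ≈ (-0.2929, +1.7071); max(|x|,|y|,|x±y|/√2) = 1.7071 > 0.8 ⇒ ∉ W
candidate 3: n = (-1, 1, -1, 1) → π⊥ ≈ (-1.0000, +2.4142); max(|x|,|y|,|x±y|/√2) = 2.4142 > 0.8 ⇒ ∉ W
candidate 4: n = (0, -1, 0, 0) → π⊥ ≈ (+0.7071, -0.7071); max(|x|,|y|,|x±y|/√2) = 1.0000 > 0.8 ⇒ ∉ W
candidate 5: n = (1, -1, -1, -1) → π⊥ ≈ (+1.0000, -0.4142); max(|x|,|y|,|x±y|/√2) = 1.0000 > 0.8 ⇒ ∉ W
candidate 6: n = (1, 0, 1, -1) → π⊥ ≈ (+0.2929, -1.7071); max(|x|,|y|,|x±y|/√2) = 1.7071 > 0.8 ⇒ ∉ W
candidate 7: n = (1, 0, -1, -1) → π⊥ ≈ (+0.2929, +0.2929); max(|x|,|y|,|x±y|/√2) = 0.4142 ≤ 0.8 ⇒ ∈ W

7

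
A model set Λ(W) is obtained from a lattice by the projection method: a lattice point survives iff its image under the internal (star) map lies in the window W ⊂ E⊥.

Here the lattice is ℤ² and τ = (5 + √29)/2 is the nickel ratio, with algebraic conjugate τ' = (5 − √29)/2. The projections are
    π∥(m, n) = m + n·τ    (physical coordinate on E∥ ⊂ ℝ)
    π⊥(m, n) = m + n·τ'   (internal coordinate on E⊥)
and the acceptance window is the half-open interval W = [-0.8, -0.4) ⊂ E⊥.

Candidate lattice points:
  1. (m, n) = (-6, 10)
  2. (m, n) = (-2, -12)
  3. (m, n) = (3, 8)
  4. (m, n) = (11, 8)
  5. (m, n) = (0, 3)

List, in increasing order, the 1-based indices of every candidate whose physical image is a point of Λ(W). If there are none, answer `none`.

τ' = (5−√29)/2 ≈ -0.192582.
candidate 1: (m,n)=(-6,10) → π∥ = -6+10·τ ≈ 45.925824, π⊥ = -6+10·τ' ≈ -7.925824 ∉ [-0.8, -0.4) ⇒ out
candidate 2: (m,n)=(-2,-12) → π∥ = -2-12·τ ≈ -64.310989, π⊥ = -2-12·τ' ≈ 0.310989 ∉ [-0.8, -0.4) ⇒ out
candidate 3: (m,n)=(3,8) → π∥ = 3+8·τ ≈ 44.540659, π⊥ = 3+8·τ' ≈ 1.459341 ∉ [-0.8, -0.4) ⇒ out
candidate 4: (m,n)=(11,8) → π∥ = 11+8·τ ≈ 52.540659, π⊥ = 11+8·τ' ≈ 9.459341 ∉ [-0.8, -0.4) ⇒ out
candidate 5: (m,n)=(0,3) → π∥ = 0+3·τ ≈ 15.577747, π⊥ = 0+3·τ' ≈ -0.577747 ∈ [-0.8, -0.4) ⇒ IN Λ

5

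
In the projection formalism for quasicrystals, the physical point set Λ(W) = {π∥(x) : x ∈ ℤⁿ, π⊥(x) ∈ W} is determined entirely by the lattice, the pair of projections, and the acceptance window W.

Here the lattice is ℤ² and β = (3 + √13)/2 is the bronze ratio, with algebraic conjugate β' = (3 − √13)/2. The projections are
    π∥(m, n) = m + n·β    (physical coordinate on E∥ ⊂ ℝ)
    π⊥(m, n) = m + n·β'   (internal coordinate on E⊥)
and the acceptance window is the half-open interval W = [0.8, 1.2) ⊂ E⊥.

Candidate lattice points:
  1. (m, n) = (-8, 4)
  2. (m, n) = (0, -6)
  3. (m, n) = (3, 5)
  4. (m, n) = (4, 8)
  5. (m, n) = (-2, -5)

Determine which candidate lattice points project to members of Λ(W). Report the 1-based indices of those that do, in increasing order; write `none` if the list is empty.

β' = (3−√13)/2 ≈ -0.30278.
candidate 1: (m,n)=(-8,4) → π∥ = -8+4·β ≈ 5.21110, π⊥ = -8+4·β' ≈ -9.21110 ∉ [0.8, 1.2) ⇒ out
candidate 2: (m,n)=(0,-6) → π∥ = 0-6·β ≈ -19.81665, π⊥ = 0-6·β' ≈ 1.81665 ∉ [0.8, 1.2) ⇒ out
candidate 3: (m,n)=(3,5) → π∥ = 3+5·β ≈ 19.51388, π⊥ = 3+5·β' ≈ 1.48612 ∉ [0.8, 1.2) ⇒ out
candidate 4: (m,n)=(4,8) → π∥ = 4+8·β ≈ 30.42221, π⊥ = 4+8·β' ≈ 1.57779 ∉ [0.8, 1.2) ⇒ out
candidate 5: (m,n)=(-2,-5) → π∥ = -2-5·β ≈ -18.51388, π⊥ = -2-5·β' ≈ -0.48612 ∉ [0.8, 1.2) ⇒ out

none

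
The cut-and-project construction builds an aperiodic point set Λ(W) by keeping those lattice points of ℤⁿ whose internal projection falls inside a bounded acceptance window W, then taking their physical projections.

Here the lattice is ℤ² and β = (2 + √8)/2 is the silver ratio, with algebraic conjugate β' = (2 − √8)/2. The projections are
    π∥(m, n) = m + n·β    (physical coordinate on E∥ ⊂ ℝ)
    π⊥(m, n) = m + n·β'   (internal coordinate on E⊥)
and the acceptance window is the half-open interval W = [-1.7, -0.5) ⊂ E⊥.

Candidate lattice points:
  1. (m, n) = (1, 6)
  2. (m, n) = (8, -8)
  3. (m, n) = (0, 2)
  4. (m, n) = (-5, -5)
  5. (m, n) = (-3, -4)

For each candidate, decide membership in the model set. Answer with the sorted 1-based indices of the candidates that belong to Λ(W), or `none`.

β' = (2−√8)/2 ≈ -0.41421.
#1 (1,6): internal coord 1 + (6)·β' = -1.48528; -1.48528 ∈ [-1.7, -0.5) → IN Λ
#2 (8,-8): internal coord 8 + (-8)·β' = +11.31371; +11.31371 ∉ [-1.7, -0.5) → out
#3 (0,2): internal coord 0 + (2)·β' = -0.82843; -0.82843 ∈ [-1.7, -0.5) → IN Λ
#4 (-5,-5): internal coord -5 + (-5)·β' = -2.92893; -2.92893 ∉ [-1.7, -0.5) → out
#5 (-3,-4): internal coord -3 + (-4)·β' = -1.34315; -1.34315 ∈ [-1.7, -0.5) → IN Λ

1, 3, 5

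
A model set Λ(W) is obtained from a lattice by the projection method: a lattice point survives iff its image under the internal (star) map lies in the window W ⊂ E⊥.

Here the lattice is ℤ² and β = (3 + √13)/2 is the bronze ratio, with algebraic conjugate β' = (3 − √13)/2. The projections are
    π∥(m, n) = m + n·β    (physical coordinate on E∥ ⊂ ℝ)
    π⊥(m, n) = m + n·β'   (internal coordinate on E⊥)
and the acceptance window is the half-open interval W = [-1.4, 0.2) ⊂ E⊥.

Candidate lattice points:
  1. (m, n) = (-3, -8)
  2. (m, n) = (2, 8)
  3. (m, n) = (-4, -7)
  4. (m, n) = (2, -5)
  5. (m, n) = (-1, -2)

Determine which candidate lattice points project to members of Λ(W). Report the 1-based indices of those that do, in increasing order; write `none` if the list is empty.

1, 2, 5

β' = (3−√13)/2 ≈ -0.30278.
#1 (-3,-8): internal coord -3 + (-8)·β' = -0.57779; -0.57779 ∈ [-1.4, 0.2) → IN Λ
#2 (2,8): internal coord 2 + (8)·β' = -0.42221; -0.42221 ∈ [-1.4, 0.2) → IN Λ
#3 (-4,-7): internal coord -4 + (-7)·β' = -1.88057; -1.88057 ∉ [-1.4, 0.2) → out
#4 (2,-5): internal coord 2 + (-5)·β' = +3.51388; +3.51388 ∉ [-1.4, 0.2) → out
#5 (-1,-2): internal coord -1 + (-2)·β' = -0.39445; -0.39445 ∈ [-1.4, 0.2) → IN Λ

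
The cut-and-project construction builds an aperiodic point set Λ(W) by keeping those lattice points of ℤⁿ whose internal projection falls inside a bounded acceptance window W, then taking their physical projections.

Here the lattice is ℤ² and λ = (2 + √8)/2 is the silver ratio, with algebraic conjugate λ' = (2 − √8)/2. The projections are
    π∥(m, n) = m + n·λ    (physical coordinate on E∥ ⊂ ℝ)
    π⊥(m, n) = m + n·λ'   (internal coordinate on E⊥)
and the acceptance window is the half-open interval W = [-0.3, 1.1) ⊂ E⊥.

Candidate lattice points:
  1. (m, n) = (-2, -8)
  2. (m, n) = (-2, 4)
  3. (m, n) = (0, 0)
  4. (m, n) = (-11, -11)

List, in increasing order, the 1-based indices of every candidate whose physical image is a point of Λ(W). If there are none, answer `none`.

λ' = (2−√8)/2 ≈ -0.41421.
#1 (-2,-8): internal coord -2 + (-8)·λ' = +1.31371; +1.31371 ∉ [-0.3, 1.1) → out
#2 (-2,4): internal coord -2 + (4)·λ' = -3.65685; -3.65685 ∉ [-0.3, 1.1) → out
#3 (0,0): internal coord 0 + (0)·λ' = +0.00000; +0.00000 ∈ [-0.3, 1.1) → IN Λ
#4 (-11,-11): internal coord -11 + (-11)·λ' = -6.44365; -6.44365 ∉ [-0.3, 1.1) → out

3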